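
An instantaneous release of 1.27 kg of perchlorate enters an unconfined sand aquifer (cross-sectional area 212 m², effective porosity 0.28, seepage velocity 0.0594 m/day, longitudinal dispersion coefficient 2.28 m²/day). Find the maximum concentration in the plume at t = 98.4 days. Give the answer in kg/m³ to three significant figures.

0.000403 kg/m³

The peak of an instantaneous 1D plume sits at x = vt; there the Gaussian factor is 1 and C_max = M/(n_e·A·√(4πDt)), where n_e·A is the pore area the mass is dissolved in.
√(4πDt) = √(4π × 2.28 × 98.4) = 53.10 m, so C_max = 1.27/(0.28 × 212 × 53.10) = 0.000403 kg/m³.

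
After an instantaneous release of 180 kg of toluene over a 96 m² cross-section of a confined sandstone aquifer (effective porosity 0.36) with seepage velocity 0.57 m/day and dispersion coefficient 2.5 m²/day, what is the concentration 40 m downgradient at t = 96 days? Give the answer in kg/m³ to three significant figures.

0.0757 kg/m³

For an instantaneous plane source, C(x,t) = M/(n_e·A·√(4πDt)) · exp(−(x−vt)²/(4Dt)), with n_e·A the pore (flow) area.
Plume center vt = 0.57 × 96 = 54.72 m, so the well at 40 m is 14.72 m upgradient of the peak.
√(4πDt) = 54.92 m, giving peak height M/(n_e·A·√(4πDt)) = 180/(0.36 × 96 × 54.92) = 0.09483 kg/m³.
(x−vt)²/(4Dt) = (-14.72)²/(4 × 2.5 × 96) = 0.2257; exp(−0.2257) = 0.7980.
C = 0.09483 × 0.7980 = 0.0757 kg/m³.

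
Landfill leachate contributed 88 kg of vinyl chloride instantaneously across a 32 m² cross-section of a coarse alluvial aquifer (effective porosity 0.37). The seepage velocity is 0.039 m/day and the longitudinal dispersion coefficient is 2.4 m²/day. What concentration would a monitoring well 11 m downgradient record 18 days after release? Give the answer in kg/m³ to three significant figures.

For an instantaneous plane source, C(x,t) = M/(n_e·A·√(4πDt)) · exp(−(x−vt)²/(4Dt)), with n_e·A the pore (flow) area.
Plume center vt = 0.039 × 18 = 0.702 m, so the well at 11 m is 10.298 m downgradient of the peak.
√(4πDt) = 23.30 m, giving peak height M/(n_e·A·√(4πDt)) = 88/(0.37 × 32 × 23.30) = 0.3190 kg/m³.
(x−vt)²/(4Dt) = (10.298)²/(4 × 2.4 × 18) = 0.6137; exp(−0.6137) = 0.5413.
C = 0.3190 × 0.5413 = 0.173 kg/m³.

0.173 kg/m³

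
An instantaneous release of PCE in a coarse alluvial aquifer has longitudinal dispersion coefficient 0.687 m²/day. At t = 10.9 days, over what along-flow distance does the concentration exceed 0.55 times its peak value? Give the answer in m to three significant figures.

8.46 m

The plume is Gaussian with σ = √(2Dt) = √(2 × 0.687 × 10.9) = 3.870 m.
C/C_peak = exp(−Δx²/(2σ²)) = 0.55 ⇒ Δx = σ·√(−2 ln 0.55) = 3.870 × 1.093 = 4.230 m.
Width = 2Δx = 8.46 m.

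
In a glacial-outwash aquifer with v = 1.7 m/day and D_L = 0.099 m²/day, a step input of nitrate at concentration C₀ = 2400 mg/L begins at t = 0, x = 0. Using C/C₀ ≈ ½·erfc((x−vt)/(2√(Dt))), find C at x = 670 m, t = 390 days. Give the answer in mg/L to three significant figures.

For a continuous step input, C/C₀ ≈ ½·erfc((x−vt)/(2√(Dt))).
vt = 1.7 × 390 = 663 m and 2√(Dt) = 2√(0.099 × 390) = 12.43 m.
Argument (x−vt)/(2√(Dt)) = (670 − 663)/12.43 = 0.5632; ½·erfc(0.5632) = 0.2129.
C = 2400 × 0.2129 = 511 mg/L.

511 mg/L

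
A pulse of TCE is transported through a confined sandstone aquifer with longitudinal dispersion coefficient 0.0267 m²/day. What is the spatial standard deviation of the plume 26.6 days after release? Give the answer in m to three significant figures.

1.19 m

Dispersive spreading gives a Gaussian with σ² = 2Dt; advection only shifts the center.
σ = √(2 × 0.0267 × 26.6) = 1.19 m.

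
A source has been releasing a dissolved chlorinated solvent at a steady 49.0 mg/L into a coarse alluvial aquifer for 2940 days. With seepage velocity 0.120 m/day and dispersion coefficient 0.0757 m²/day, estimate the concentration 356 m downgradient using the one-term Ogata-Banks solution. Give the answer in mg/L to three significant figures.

21.5 mg/L

For a continuous step input, C/C₀ ≈ ½·erfc((x−vt)/(2√(Dt))).
vt = 0.120 × 2940 = 352.8 m and 2√(Dt) = 2√(0.0757 × 2940) = 29.84 m.
Argument (x−vt)/(2√(Dt)) = (356 − 352.8)/29.84 = 0.1072; ½·erfc(0.1072) = 0.4397.
C = 49.0 × 0.4397 = 21.5 mg/L.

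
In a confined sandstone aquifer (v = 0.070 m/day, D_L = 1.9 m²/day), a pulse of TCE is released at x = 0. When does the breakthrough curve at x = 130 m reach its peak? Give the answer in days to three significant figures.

For the 1D instantaneous-source solution, setting ∂C/∂t = 0 at fixed x gives v²t² + 2Dt − x² = 0, so t = (√(D² + v²x²) − D)/v².
√(D² + v²x²) = √(1.9² + 0.070² × 130²) = 9.296; v² = 0.0049.
t = (9.296 − 1.9)/0.0049 = 1510 days (vs. the pure-advection estimate x/v = 1860 d).

1510 days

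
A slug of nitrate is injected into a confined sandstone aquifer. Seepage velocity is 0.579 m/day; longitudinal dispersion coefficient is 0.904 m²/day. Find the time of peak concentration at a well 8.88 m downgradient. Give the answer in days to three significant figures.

12.9 days

For the 1D instantaneous-source solution, setting ∂C/∂t = 0 at fixed x gives v²t² + 2Dt − x² = 0, so t = (√(D² + v²x²) − D)/v².
√(D² + v²x²) = √(0.904² + 0.579² × 8.88²) = 5.220; v² = 0.335241.
t = (5.220 − 0.904)/0.335241 = 12.9 days (vs. the pure-advection estimate x/v = 15.3 d).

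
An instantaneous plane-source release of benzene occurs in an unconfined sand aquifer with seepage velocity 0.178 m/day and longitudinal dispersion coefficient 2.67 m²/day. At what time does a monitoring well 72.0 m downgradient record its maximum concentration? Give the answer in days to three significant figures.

329 days

For the 1D instantaneous-source solution, setting ∂C/∂t = 0 at fixed x gives v²t² + 2Dt − x² = 0, so t = (√(D² + v²x²) − D)/v².
√(D² + v²x²) = √(2.67² + 0.178² × 72.0²) = 13.09; v² = 0.031684.
t = (13.09 − 2.67)/0.031684 = 329 days (vs. the pure-advection estimate x/v = 404 d).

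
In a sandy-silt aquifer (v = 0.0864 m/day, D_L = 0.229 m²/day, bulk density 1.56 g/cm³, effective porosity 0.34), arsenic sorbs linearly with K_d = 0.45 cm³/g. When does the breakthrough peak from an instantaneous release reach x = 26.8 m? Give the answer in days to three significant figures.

861 days

Retardation factor R = 1 + ρ_b·K_d/n = 1 + 1.56 × 0.45/0.34 = 3.065.
Sorption retards both mechanisms: v_R = v/R = 0.02819 m/day, D_R = D/R = 0.07471 m²/day.
Peak time from v_R²t² + 2D_R t − x² = 0: t = (√(D_R² + v_R²x²) − D_R)/v_R².
√(D_R² + v_R²x²) = √(0.07471² + 0.02819² × 26.8²) = 0.7592; v_R² = 0.0007947.
t = (0.7592 − 0.07471)/0.0007947 = 861 days.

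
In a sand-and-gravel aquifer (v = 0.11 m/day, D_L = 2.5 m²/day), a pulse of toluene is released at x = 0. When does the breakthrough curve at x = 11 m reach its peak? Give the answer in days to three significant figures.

22.9 days

For the 1D instantaneous-source solution, setting ∂C/∂t = 0 at fixed x gives v²t² + 2Dt − x² = 0, so t = (√(D² + v²x²) − D)/v².
√(D² + v²x²) = √(2.5² + 0.11² × 11²) = 2.777; v² = 0.0121.
t = (2.777 − 2.5)/0.0121 = 22.9 days (vs. the pure-advection estimate x/v = 100 d).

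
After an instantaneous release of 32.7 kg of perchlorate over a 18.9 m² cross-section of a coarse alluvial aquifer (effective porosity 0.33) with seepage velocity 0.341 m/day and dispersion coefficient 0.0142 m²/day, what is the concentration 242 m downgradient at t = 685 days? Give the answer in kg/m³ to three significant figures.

For an instantaneous plane source, C(x,t) = M/(n_e·A·√(4πDt)) · exp(−(x−vt)²/(4Dt)), with n_e·A the pore (flow) area.
Plume center vt = 0.341 × 685 = 233.585 m, so the well at 242 m is 8.415 m downgradient of the peak.
√(4πDt) = 11.06 m, giving peak height M/(n_e·A·√(4πDt)) = 32.7/(0.33 × 18.9 × 11.06) = 0.4740 kg/m³.
(x−vt)²/(4Dt) = (8.415)²/(4 × 0.0142 × 685) = 1.820; exp(−1.820) = 0.1620.
C = 0.4740 × 0.1620 = 0.0768 kg/m³.

0.0768 kg/m³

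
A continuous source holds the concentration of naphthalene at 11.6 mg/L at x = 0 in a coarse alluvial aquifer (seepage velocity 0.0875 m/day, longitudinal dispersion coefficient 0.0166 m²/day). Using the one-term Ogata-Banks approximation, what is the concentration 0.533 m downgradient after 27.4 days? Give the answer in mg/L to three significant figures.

11.3 mg/L

For a continuous step input, C/C₀ ≈ ½·erfc((x−vt)/(2√(Dt))).
vt = 0.0875 × 27.4 = 2.3975 m and 2√(Dt) = 2√(0.0166 × 27.4) = 1.349 m.
Argument (x−vt)/(2√(Dt)) = (0.533 − 2.3975)/1.349 = -1.382; ½·erfc(-1.382) = 0.9747.
C = 11.6 × 0.9747 = 11.3 mg/L.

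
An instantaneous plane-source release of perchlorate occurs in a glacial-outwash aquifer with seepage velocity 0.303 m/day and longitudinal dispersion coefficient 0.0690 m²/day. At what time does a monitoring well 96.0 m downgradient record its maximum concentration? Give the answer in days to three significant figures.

For the 1D instantaneous-source solution, setting ∂C/∂t = 0 at fixed x gives v²t² + 2Dt − x² = 0, so t = (√(D² + v²x²) − D)/v².
√(D² + v²x²) = √(0.0690² + 0.303² × 96.0²) = 29.09; v² = 0.091809.
t = (29.09 − 0.0690)/0.091809 = 316 days (vs. the pure-advection estimate x/v = 317 d).

316 days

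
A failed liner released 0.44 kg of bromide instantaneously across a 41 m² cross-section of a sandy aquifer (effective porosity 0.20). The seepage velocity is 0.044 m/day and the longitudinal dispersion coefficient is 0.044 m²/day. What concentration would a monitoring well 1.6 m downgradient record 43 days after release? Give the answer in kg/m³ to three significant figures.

For an instantaneous plane source, C(x,t) = M/(n_e·A·√(4πDt)) · exp(−(x−vt)²/(4Dt)), with n_e·A the pore (flow) area.
Plume center vt = 0.044 × 43 = 1.892 m, so the well at 1.6 m is 0.292 m upgradient of the peak.
√(4πDt) = 4.876 m, giving peak height M/(n_e·A·√(4πDt)) = 0.44/(0.20 × 41 × 4.876) = 0.01100 kg/m³.
(x−vt)²/(4Dt) = (-0.292)²/(4 × 0.044 × 43) = 0.01127; exp(−0.01127) = 0.9888.
C = 0.01100 × 0.9888 = 0.0109 kg/m³.

0.0109 kg/m³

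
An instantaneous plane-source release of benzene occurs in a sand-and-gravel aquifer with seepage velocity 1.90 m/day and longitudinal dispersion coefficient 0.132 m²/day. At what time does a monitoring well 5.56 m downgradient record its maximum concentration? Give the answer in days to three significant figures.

For the 1D instantaneous-source solution, setting ∂C/∂t = 0 at fixed x gives v²t² + 2Dt − x² = 0, so t = (√(D² + v²x²) − D)/v².
√(D² + v²x²) = √(0.132² + 1.90² × 5.56²) = 10.56; v² = 3.61.
t = (10.56 − 0.132)/3.61 = 2.89 days (vs. the pure-advection estimate x/v = 2.93 d).

2.89 days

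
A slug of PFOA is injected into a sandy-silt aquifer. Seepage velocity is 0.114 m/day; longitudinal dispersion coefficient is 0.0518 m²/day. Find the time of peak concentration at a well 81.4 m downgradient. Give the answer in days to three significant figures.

710 days

For the 1D instantaneous-source solution, setting ∂C/∂t = 0 at fixed x gives v²t² + 2Dt − x² = 0, so t = (√(D² + v²x²) − D)/v².
√(D² + v²x²) = √(0.0518² + 0.114² × 81.4²) = 9.280; v² = 0.012996.
t = (9.280 − 0.0518)/0.012996 = 710 days (vs. the pure-advection estimate x/v = 714 d).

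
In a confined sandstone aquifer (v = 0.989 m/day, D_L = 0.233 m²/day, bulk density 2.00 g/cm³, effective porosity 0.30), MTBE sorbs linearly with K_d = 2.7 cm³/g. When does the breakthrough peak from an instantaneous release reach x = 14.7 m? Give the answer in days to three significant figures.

278 days

Retardation factor R = 1 + ρ_b·K_d/n = 1 + 2.00 × 2.7/0.30 = 19.00.
Sorption retards both mechanisms: v_R = v/R = 0.05205 m/day, D_R = D/R = 0.01226 m²/day.
Peak time from v_R²t² + 2D_R t − x² = 0: t = (√(D_R² + v_R²x²) − D_R)/v_R².
√(D_R² + v_R²x²) = √(0.01226² + 0.05205² × 14.7²) = 0.7652; v_R² = 0.002709.
t = (0.7652 − 0.01226)/0.002709 = 278 days.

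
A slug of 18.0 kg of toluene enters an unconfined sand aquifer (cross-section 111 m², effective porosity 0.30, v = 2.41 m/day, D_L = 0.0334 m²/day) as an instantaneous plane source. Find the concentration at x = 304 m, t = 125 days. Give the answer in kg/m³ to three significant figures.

For an instantaneous plane source, C(x,t) = M/(n_e·A·√(4πDt)) · exp(−(x−vt)²/(4Dt)), with n_e·A the pore (flow) area.
Plume center vt = 2.41 × 125 = 301.25 m, so the well at 304 m is 2.75 m downgradient of the peak.
√(4πDt) = 7.243 m, giving peak height M/(n_e·A·√(4πDt)) = 18.0/(0.30 × 111 × 7.243) = 0.07463 kg/m³.
(x−vt)²/(4Dt) = (2.75)²/(4 × 0.0334 × 125) = 0.4528; exp(−0.4528) = 0.6358.
C = 0.07463 × 0.6358 = 0.0474 kg/m³.

0.0474 kg/m³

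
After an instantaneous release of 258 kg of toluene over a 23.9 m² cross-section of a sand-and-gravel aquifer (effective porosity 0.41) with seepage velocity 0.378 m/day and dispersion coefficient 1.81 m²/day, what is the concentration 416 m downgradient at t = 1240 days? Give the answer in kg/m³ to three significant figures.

For an instantaneous plane source, C(x,t) = M/(n_e·A·√(4πDt)) · exp(−(x−vt)²/(4Dt)), with n_e·A the pore (flow) area.
Plume center vt = 0.378 × 1240 = 468.72 m, so the well at 416 m is 52.72 m upgradient of the peak.
√(4πDt) = 167.9 m, giving peak height M/(n_e·A·√(4πDt)) = 258/(0.41 × 23.9 × 167.9) = 0.1568 kg/m³.
(x−vt)²/(4Dt) = (-52.72)²/(4 × 1.81 × 1240) = 0.3096; exp(−0.3096) = 0.7337.
C = 0.1568 × 0.7337 = 0.115 kg/m³.

0.115 kg/m³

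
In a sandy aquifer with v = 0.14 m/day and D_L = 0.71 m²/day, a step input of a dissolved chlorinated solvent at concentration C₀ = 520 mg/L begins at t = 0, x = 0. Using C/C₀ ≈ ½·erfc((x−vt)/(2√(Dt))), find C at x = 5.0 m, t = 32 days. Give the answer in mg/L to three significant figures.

244 mg/L

For a continuous step input, C/C₀ ≈ ½·erfc((x−vt)/(2√(Dt))).
vt = 0.14 × 32 = 4.48 m and 2√(Dt) = 2√(0.71 × 32) = 9.533 m.
Argument (x−vt)/(2√(Dt)) = (5.0 − 4.48)/9.533 = 0.05455; ½·erfc(0.05455) = 0.4693.
C = 520 × 0.4693 = 244 mg/L.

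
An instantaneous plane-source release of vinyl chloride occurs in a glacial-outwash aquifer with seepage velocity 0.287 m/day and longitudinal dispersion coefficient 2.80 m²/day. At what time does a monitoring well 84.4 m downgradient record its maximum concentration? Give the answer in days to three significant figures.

262 days

For the 1D instantaneous-source solution, setting ∂C/∂t = 0 at fixed x gives v²t² + 2Dt − x² = 0, so t = (√(D² + v²x²) − D)/v².
√(D² + v²x²) = √(2.80² + 0.287² × 84.4²) = 24.38; v² = 0.082369.
t = (24.38 − 2.80)/0.082369 = 262 days (vs. the pure-advection estimate x/v = 294 d).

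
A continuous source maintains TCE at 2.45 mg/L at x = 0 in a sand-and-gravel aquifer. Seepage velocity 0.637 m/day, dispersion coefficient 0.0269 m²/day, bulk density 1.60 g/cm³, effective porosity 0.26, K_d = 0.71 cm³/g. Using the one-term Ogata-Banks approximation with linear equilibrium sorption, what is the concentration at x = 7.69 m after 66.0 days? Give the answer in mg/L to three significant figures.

1.39 mg/L

Retardation factor R = 1 + ρ_b·K_d/n = 1 + 1.60 × 0.71/0.26 = 5.369.
Sorption retards both mechanisms: v_R = v/R = 0.1186 m/day, D_R = D/R = 0.005010 m²/day.
v_R·t = 0.1186 × 66.0 = 7.8276 m; 2√(D_R t) = 1.150 m; argument = (7.69 − 7.8276)/1.150 = -0.1197.
C = C₀ × ½·erfc(-0.1197) = 2.45 × 0.5672 = 1.39 mg/L.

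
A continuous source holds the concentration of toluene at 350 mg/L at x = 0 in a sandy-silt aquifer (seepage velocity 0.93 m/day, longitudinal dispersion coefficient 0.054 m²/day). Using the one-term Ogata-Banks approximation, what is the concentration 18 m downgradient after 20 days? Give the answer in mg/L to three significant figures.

For a continuous step input, C/C₀ ≈ ½·erfc((x−vt)/(2√(Dt))).
vt = 0.93 × 20 = 18.6 m and 2√(Dt) = 2√(0.054 × 20) = 2.078 m.
Argument (x−vt)/(2√(Dt)) = (18 − 18.6)/2.078 = -0.2887; ½·erfc(-0.2887) = 0.6585.
C = 350 × 0.6585 = 230 mg/L.

230 mg/L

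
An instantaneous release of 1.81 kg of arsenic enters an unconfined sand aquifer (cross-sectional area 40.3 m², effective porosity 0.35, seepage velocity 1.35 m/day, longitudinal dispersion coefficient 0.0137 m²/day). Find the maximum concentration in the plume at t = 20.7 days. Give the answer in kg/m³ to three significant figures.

The peak of an instantaneous 1D plume sits at x = vt; there the Gaussian factor is 1 and C_max = M/(n_e·A·√(4πDt)), where n_e·A is the pore area the mass is dissolved in.
√(4πDt) = √(4π × 0.0137 × 20.7) = 1.888 m, so C_max = 1.81/(0.35 × 40.3 × 1.888) = 0.0680 kg/m³.

0.0680 kg/m³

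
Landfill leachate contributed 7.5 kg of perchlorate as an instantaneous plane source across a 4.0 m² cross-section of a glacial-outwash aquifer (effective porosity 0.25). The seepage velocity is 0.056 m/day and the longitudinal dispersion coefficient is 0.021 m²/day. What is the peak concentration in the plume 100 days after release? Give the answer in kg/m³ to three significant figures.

The peak of an instantaneous 1D plume sits at x = vt; there the Gaussian factor is 1 and C_max = M/(n_e·A·√(4πDt)), where n_e·A is the pore area the mass is dissolved in.
√(4πDt) = √(4π × 0.021 × 100) = 5.137 m, so C_max = 7.5/(0.25 × 4.0 × 5.137) = 1.46 kg/m³.

1.46 kg/m³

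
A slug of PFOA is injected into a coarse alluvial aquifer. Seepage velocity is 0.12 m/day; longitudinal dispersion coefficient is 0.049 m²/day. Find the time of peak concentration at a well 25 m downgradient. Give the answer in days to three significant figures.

205 days

For the 1D instantaneous-source solution, setting ∂C/∂t = 0 at fixed x gives v²t² + 2Dt − x² = 0, so t = (√(D² + v²x²) − D)/v².
√(D² + v²x²) = √(0.049² + 0.12² × 25²) = 3.000; v² = 0.0144.
t = (3.000 − 0.049)/0.0144 = 205 days (vs. the pure-advection estimate x/v = 208 d).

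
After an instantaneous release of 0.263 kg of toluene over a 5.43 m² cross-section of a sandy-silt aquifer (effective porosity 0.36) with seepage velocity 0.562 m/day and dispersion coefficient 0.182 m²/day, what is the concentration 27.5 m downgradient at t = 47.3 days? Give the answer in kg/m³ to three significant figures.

0.0126 kg/m³

For an instantaneous plane source, C(x,t) = M/(n_e·A·√(4πDt)) · exp(−(x−vt)²/(4Dt)), with n_e·A the pore (flow) area.
Plume center vt = 0.562 × 47.3 = 26.5826 m, so the well at 27.5 m is 0.9174 m downgradient of the peak.
√(4πDt) = 10.40 m, giving peak height M/(n_e·A·√(4πDt)) = 0.263/(0.36 × 5.43 × 10.40) = 0.01294 kg/m³.
(x−vt)²/(4Dt) = (0.9174)²/(4 × 0.182 × 47.3) = 0.02444; exp(−0.02444) = 0.9759.
C = 0.01294 × 0.9759 = 0.0126 kg/m³.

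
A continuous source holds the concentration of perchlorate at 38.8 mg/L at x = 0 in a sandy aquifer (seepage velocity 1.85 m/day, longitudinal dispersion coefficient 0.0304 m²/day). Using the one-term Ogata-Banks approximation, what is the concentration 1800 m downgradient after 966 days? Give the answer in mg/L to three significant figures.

1.79 mg/L

For a continuous step input, C/C₀ ≈ ½·erfc((x−vt)/(2√(Dt))).
vt = 1.85 × 966 = 1787.1 m and 2√(Dt) = 2√(0.0304 × 966) = 10.84 m.
Argument (x−vt)/(2√(Dt)) = (1800 − 1787.1)/10.84 = 1.190; ½·erfc(1.190) = 0.04620.
C = 38.8 × 0.04620 = 1.79 mg/L.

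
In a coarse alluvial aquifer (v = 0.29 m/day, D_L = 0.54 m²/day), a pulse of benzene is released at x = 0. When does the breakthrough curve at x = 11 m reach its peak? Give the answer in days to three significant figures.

For the 1D instantaneous-source solution, setting ∂C/∂t = 0 at fixed x gives v²t² + 2Dt − x² = 0, so t = (√(D² + v²x²) − D)/v².
√(D² + v²x²) = √(0.54² + 0.29² × 11²) = 3.235; v² = 0.0841.
t = (3.235 − 0.54)/0.0841 = 32.0 days (vs. the pure-advection estimate x/v = 37.9 d).

32.0 days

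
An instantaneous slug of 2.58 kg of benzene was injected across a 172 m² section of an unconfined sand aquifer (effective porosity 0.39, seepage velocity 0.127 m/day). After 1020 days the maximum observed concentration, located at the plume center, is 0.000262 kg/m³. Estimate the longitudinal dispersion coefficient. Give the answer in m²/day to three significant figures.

1.68 m²/day

At the plume center C_max = M/(n_e·A·√(4πDt)), so D = M²/(4πt·(n_e·A·C_max)²).
n_e·A·C_max = 0.39 × 172 × 0.000262 = 0.01757 kg/m.
D = 2.58²/(4π × 1020 × 0.01757²) = 1.68 m²/day.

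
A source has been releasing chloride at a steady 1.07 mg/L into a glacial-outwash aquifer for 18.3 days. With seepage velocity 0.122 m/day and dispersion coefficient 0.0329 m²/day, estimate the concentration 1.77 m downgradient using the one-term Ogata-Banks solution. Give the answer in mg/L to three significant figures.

For a continuous step input, C/C₀ ≈ ½·erfc((x−vt)/(2√(Dt))).
vt = 0.122 × 18.3 = 2.2326 m and 2√(Dt) = 2√(0.0329 × 18.3) = 1.552 m.
Argument (x−vt)/(2√(Dt)) = (1.77 − 2.2326)/1.552 = -0.2981; ½·erfc(-0.2981) = 0.6633.
C = 1.07 × 0.6633 = 0.710 mg/L.

0.710 mg/L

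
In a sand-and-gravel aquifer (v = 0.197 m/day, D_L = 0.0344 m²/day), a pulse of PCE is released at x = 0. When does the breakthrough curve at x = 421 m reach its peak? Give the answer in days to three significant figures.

For the 1D instantaneous-source solution, setting ∂C/∂t = 0 at fixed x gives v²t² + 2Dt − x² = 0, so t = (√(D² + v²x²) − D)/v².
√(D² + v²x²) = √(0.0344² + 0.197² × 421²) = 82.94; v² = 0.038809.
t = (82.94 − 0.0344)/0.038809 = 2140 days (vs. the pure-advection estimate x/v = 2140 d).

2140 days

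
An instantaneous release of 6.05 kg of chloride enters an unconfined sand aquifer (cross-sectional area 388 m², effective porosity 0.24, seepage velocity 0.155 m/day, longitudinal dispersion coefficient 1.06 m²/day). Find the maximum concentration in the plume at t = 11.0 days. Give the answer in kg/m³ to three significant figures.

0.00537 kg/m³

The peak of an instantaneous 1D plume sits at x = vt; there the Gaussian factor is 1 and C_max = M/(n_e·A·√(4πDt)), where n_e·A is the pore area the mass is dissolved in.
√(4πDt) = √(4π × 1.06 × 11.0) = 12.10 m, so C_max = 6.05/(0.24 × 388 × 12.10) = 0.00537 kg/m³.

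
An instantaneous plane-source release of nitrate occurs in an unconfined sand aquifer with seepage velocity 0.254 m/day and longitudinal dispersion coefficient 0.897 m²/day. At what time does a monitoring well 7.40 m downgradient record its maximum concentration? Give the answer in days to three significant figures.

For the 1D instantaneous-source solution, setting ∂C/∂t = 0 at fixed x gives v²t² + 2Dt − x² = 0, so t = (√(D² + v²x²) − D)/v².
√(D² + v²x²) = √(0.897² + 0.254² × 7.40²) = 2.083; v² = 0.064516.
t = (2.083 − 0.897)/0.064516 = 18.4 days (vs. the pure-advection estimate x/v = 29.1 d).

18.4 days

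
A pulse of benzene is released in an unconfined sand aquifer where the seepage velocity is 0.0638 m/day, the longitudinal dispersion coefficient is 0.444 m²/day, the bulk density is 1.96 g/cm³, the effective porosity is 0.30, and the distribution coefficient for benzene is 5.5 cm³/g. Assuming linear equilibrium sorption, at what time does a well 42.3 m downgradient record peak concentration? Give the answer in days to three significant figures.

20800 days

Retardation factor R = 1 + ρ_b·K_d/n = 1 + 1.96 × 5.5/0.30 = 36.93.
Sorption retards both mechanisms: v_R = v/R = 0.001728 m/day, D_R = D/R = 0.01202 m²/day.
Peak time from v_R²t² + 2D_R t − x² = 0: t = (√(D_R² + v_R²x²) − D_R)/v_R².
√(D_R² + v_R²x²) = √(0.01202² + 0.001728² × 42.3²) = 0.07408; v_R² = 2.986e-06.
t = (0.07408 − 0.01202)/2.986e-06 = 20800 days.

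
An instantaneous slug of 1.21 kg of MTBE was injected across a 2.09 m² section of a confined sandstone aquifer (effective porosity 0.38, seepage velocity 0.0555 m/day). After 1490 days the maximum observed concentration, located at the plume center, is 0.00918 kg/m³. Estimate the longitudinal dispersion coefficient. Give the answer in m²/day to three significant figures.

1.47 m²/day

At the plume center C_max = M/(n_e·A·√(4πDt)), so D = M²/(4πt·(n_e·A·C_max)²).
n_e·A·C_max = 0.38 × 2.09 × 0.00918 = 0.007291 kg/m.
D = 1.21²/(4π × 1490 × 0.007291²) = 1.47 m²/day.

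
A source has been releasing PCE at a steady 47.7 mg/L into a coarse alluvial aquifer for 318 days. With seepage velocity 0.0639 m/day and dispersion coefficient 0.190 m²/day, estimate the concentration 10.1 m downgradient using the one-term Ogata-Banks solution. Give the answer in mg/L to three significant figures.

For a continuous step input, C/C₀ ≈ ½·erfc((x−vt)/(2√(Dt))).
vt = 0.0639 × 318 = 20.3202 m and 2√(Dt) = 2√(0.190 × 318) = 15.55 m.
Argument (x−vt)/(2√(Dt)) = (10.1 − 20.3202)/15.55 = -0.6572; ½·erfc(-0.6572) = 0.8237.
C = 47.7 × 0.8237 = 39.3 mg/L.

39.3 mg/L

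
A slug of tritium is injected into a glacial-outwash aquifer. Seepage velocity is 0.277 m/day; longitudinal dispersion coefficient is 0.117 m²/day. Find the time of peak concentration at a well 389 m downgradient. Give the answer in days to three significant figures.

For the 1D instantaneous-source solution, setting ∂C/∂t = 0 at fixed x gives v²t² + 2Dt − x² = 0, so t = (√(D² + v²x²) − D)/v².
√(D² + v²x²) = √(0.117² + 0.277² × 389²) = 107.8; v² = 0.076729.
t = (107.8 − 0.117)/0.076729 = 1400 days (vs. the pure-advection estimate x/v = 1400 d).

1400 days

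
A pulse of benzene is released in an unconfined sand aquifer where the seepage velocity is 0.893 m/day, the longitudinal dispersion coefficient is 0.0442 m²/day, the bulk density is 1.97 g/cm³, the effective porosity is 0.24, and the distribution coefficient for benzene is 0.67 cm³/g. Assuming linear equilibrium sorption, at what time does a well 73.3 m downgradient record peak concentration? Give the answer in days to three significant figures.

Retardation factor R = 1 + ρ_b·K_d/n = 1 + 1.97 × 0.67/0.24 = 6.500.
Sorption retards both mechanisms: v_R = v/R = 0.1374 m/day, D_R = D/R = 0.006800 m²/day.
Peak time from v_R²t² + 2D_R t − x² = 0: t = (√(D_R² + v_R²x²) − D_R)/v_R².
√(D_R² + v_R²x²) = √(0.006800² + 0.1374² × 73.3²) = 10.07; v_R² = 0.01888.
t = (10.07 − 0.006800)/0.01888 = 533 days.

533 days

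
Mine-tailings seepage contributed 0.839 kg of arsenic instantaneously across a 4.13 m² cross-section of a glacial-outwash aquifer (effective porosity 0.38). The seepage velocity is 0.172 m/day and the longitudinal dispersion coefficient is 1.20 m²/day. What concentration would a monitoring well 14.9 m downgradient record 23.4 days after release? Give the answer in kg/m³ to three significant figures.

For an instantaneous plane source, C(x,t) = M/(n_e·A·√(4πDt)) · exp(−(x−vt)²/(4Dt)), with n_e·A the pore (flow) area.
Plume center vt = 0.172 × 23.4 = 4.0248 m, so the well at 14.9 m is 10.8752 m downgradient of the peak.
√(4πDt) = 18.78 m, giving peak height M/(n_e·A·√(4πDt)) = 0.839/(0.38 × 4.13 × 18.78) = 0.02847 kg/m³.
(x−vt)²/(4Dt) = (10.8752)²/(4 × 1.20 × 23.4) = 1.053; exp(−1.053) = 0.3489.
C = 0.02847 × 0.3489 = 0.00993 kg/m³.

0.00993 kg/m³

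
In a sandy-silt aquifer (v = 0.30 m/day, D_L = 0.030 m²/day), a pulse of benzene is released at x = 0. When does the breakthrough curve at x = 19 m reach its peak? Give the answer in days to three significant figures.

For the 1D instantaneous-source solution, setting ∂C/∂t = 0 at fixed x gives v²t² + 2Dt − x² = 0, so t = (√(D² + v²x²) − D)/v².
√(D² + v²x²) = √(0.030² + 0.30² × 19²) = 5.700; v² = 0.09.
t = (5.700 − 0.030)/0.09 = 63.0 days (vs. the pure-advection estimate x/v = 63.3 d).

63.0 days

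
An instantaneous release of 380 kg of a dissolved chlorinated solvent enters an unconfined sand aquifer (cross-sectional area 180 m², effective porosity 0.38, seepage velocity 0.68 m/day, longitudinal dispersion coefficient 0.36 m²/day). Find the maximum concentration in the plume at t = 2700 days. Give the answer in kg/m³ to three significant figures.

The peak of an instantaneous 1D plume sits at x = vt; there the Gaussian factor is 1 and C_max = M/(n_e·A·√(4πDt)), where n_e·A is the pore area the mass is dissolved in.
√(4πDt) = √(4π × 0.36 × 2700) = 110.5 m, so C_max = 380/(0.38 × 180 × 110.5) = 0.0503 kg/m³.

0.0503 kg/m³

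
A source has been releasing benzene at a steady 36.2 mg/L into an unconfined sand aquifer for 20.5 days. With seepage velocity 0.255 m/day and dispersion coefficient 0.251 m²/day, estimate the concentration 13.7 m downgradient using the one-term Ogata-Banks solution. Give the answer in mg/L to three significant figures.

0.150 mg/L

For a continuous step input, C/C₀ ≈ ½·erfc((x−vt)/(2√(Dt))).
vt = 0.255 × 20.5 = 5.2275 m and 2√(Dt) = 2√(0.251 × 20.5) = 4.537 m.
Argument (x−vt)/(2√(Dt)) = (13.7 − 5.2275)/4.537 = 1.867; ½·erfc(1.867) = 0.004141.
C = 36.2 × 0.004141 = 0.150 mg/L.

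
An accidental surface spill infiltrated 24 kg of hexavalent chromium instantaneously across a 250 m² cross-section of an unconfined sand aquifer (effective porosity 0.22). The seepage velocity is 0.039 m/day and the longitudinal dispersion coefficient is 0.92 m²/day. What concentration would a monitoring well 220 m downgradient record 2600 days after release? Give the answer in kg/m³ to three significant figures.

For an instantaneous plane source, C(x,t) = M/(n_e·A·√(4πDt)) · exp(−(x−vt)²/(4Dt)), with n_e·A the pore (flow) area.
Plume center vt = 0.039 × 2600 = 101.4 m, so the well at 220 m is 118.6 m downgradient of the peak.
√(4πDt) = 173.4 m, giving peak height M/(n_e·A·√(4πDt)) = 24/(0.22 × 250 × 173.4) = 0.002517 kg/m³.
(x−vt)²/(4Dt) = (118.6)²/(4 × 0.92 × 2600) = 1.470; exp(−1.470) = 0.2299.
C = 0.002517 × 0.2299 = 0.000579 kg/m³.

0.000579 kg/m³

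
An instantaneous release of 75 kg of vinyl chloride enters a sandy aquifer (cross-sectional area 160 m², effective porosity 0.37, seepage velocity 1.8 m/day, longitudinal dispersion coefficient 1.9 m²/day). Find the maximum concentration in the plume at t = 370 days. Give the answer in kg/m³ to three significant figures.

The peak of an instantaneous 1D plume sits at x = vt; there the Gaussian factor is 1 and C_max = M/(n_e·A·√(4πDt)), where n_e·A is the pore area the mass is dissolved in.
√(4πDt) = √(4π × 1.9 × 370) = 93.99 m, so C_max = 75/(0.37 × 160 × 93.99) = 0.0135 kg/m³.

0.0135 kg/m³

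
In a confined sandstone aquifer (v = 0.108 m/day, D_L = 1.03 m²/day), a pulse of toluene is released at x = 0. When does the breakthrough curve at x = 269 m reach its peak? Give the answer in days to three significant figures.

2400 days

For the 1D instantaneous-source solution, setting ∂C/∂t = 0 at fixed x gives v²t² + 2Dt − x² = 0, so t = (√(D² + v²x²) − D)/v².
√(D² + v²x²) = √(1.03² + 0.108² × 269²) = 29.07; v² = 0.011664.
t = (29.07 − 1.03)/0.011664 = 2400 days (vs. the pure-advection estimate x/v = 2490 d).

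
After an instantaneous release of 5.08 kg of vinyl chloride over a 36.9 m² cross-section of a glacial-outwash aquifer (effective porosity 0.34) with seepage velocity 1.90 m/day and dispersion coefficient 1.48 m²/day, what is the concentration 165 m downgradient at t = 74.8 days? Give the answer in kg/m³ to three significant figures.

0.00333 kg/m³

For an instantaneous plane source, C(x,t) = M/(n_e·A·√(4πDt)) · exp(−(x−vt)²/(4Dt)), with n_e·A the pore (flow) area.
Plume center vt = 1.90 × 74.8 = 142.12 m, so the well at 165 m is 22.88 m downgradient of the peak.
√(4πDt) = 37.30 m, giving peak height M/(n_e·A·√(4πDt)) = 5.08/(0.34 × 36.9 × 37.30) = 0.01086 kg/m³.
(x−vt)²/(4Dt) = (22.88)²/(4 × 1.48 × 74.8) = 1.182; exp(−1.182) = 0.3067.
C = 0.01086 × 0.3067 = 0.00333 kg/m³.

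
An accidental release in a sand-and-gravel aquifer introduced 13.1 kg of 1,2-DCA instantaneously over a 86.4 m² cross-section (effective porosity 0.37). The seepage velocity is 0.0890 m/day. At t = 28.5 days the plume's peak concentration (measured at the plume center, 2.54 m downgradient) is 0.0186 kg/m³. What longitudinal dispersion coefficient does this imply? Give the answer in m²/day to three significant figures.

At the plume center C_max = M/(n_e·A·√(4πDt)), so D = M²/(4πt·(n_e·A·C_max)²).
n_e·A·C_max = 0.37 × 86.4 × 0.0186 = 0.5946 kg/m.
D = 13.1²/(4π × 28.5 × 0.5946²) = 1.36 m²/day.

1.36 m²/day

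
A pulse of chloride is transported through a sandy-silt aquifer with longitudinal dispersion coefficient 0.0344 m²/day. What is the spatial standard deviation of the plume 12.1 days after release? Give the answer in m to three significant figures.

Dispersive spreading gives a Gaussian with σ² = 2Dt; advection only shifts the center.
σ = √(2 × 0.0344 × 12.1) = 0.912 m.

0.912 m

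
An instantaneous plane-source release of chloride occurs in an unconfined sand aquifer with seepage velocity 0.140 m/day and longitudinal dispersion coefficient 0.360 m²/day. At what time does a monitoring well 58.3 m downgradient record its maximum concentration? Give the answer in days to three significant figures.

398 days

For the 1D instantaneous-source solution, setting ∂C/∂t = 0 at fixed x gives v²t² + 2Dt − x² = 0, so t = (√(D² + v²x²) − D)/v².
√(D² + v²x²) = √(0.360² + 0.140² × 58.3²) = 8.170; v² = 0.0196.
t = (8.170 − 0.360)/0.0196 = 398 days (vs. the pure-advection estimate x/v = 416 d).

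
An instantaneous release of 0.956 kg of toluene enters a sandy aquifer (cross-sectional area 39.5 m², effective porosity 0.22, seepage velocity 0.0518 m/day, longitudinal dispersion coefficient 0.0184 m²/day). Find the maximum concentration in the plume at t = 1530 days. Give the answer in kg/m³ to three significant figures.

0.00585 kg/m³

The peak of an instantaneous 1D plume sits at x = vt; there the Gaussian factor is 1 and C_max = M/(n_e·A·√(4πDt)), where n_e·A is the pore area the mass is dissolved in.
√(4πDt) = √(4π × 0.0184 × 1530) = 18.81 m, so C_max = 0.956/(0.22 × 39.5 × 18.81) = 0.00585 kg/m³.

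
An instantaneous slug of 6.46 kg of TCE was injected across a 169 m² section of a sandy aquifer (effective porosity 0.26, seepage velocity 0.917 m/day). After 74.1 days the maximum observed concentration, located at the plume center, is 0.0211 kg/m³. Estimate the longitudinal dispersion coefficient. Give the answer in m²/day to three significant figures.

0.0521 m²/day

At the plume center C_max = M/(n_e·A·√(4πDt)), so D = M²/(4πt·(n_e·A·C_max)²).
n_e·A·C_max = 0.26 × 169 × 0.0211 = 0.9271 kg/m.
D = 6.46²/(4π × 74.1 × 0.9271²) = 0.0521 m²/day.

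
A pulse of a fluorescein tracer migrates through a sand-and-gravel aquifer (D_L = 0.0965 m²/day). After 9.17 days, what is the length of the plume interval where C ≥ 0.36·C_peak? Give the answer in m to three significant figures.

The plume is Gaussian with σ = √(2Dt) = √(2 × 0.0965 × 9.17) = 1.330 m.
C/C_peak = exp(−Δx²/(2σ²)) = 0.36 ⇒ Δx = σ·√(−2 ln 0.36) = 1.330 × 1.429 = 1.901 m.
Width = 2Δx = 3.80 m.

3.80 m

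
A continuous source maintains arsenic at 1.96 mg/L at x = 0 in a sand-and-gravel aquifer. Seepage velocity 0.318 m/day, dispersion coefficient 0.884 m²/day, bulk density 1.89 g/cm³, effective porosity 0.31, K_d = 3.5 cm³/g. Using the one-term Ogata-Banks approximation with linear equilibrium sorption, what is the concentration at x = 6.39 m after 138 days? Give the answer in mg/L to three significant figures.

Retardation factor R = 1 + ρ_b·K_d/n = 1 + 1.89 × 3.5/0.31 = 22.34.
Sorption retards both mechanisms: v_R = v/R = 0.01423 m/day, D_R = D/R = 0.03957 m²/day.
v_R·t = 0.01423 × 138 = 1.96374 m; 2√(D_R t) = 4.674 m; argument = (6.39 − 1.96374)/4.674 = 0.9470.
C = C₀ × ½·erfc(0.9470) = 1.96 × 0.09024 = 0.177 mg/L.

0.177 mg/L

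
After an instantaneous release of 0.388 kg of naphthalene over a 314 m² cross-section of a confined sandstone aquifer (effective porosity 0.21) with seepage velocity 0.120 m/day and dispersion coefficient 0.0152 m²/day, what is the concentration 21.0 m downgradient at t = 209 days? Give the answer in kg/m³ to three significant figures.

For an instantaneous plane source, C(x,t) = M/(n_e·A·√(4πDt)) · exp(−(x−vt)²/(4Dt)), with n_e·A the pore (flow) area.
Plume center vt = 0.120 × 209 = 25.08 m, so the well at 21.0 m is 4.08 m upgradient of the peak.
√(4πDt) = 6.318 m, giving peak height M/(n_e·A·√(4πDt)) = 0.388/(0.21 × 314 × 6.318) = 0.0009313 kg/m³.
(x−vt)²/(4Dt) = (-4.08)²/(4 × 0.0152 × 209) = 1.310; exp(−1.310) = 0.2698.
C = 0.0009313 × 0.2698 = 0.000251 kg/m³.

0.000251 kg/m³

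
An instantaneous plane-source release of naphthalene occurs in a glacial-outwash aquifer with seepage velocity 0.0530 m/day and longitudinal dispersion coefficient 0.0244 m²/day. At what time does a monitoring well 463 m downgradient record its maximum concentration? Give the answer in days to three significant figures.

For the 1D instantaneous-source solution, setting ∂C/∂t = 0 at fixed x gives v²t² + 2Dt − x² = 0, so t = (√(D² + v²x²) − D)/v².
√(D² + v²x²) = √(0.0244² + 0.0530² × 463²) = 24.54; v² = 0.002809.
t = (24.54 − 0.0244)/0.002809 = 8730 days (vs. the pure-advection estimate x/v = 8740 d).

8730 days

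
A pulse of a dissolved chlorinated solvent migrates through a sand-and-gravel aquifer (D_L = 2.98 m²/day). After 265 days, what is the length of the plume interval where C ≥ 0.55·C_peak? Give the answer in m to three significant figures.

The plume is Gaussian with σ = √(2Dt) = √(2 × 2.98 × 265) = 39.74 m.
C/C_peak = exp(−Δx²/(2σ²)) = 0.55 ⇒ Δx = σ·√(−2 ln 0.55) = 39.74 × 1.093 = 43.44 m.
Width = 2Δx = 86.9 m.

86.9 m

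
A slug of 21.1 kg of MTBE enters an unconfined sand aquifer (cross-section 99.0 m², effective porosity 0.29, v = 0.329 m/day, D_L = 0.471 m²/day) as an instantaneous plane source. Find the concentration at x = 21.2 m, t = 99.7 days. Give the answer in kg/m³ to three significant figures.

0.0148 kg/m³

For an instantaneous plane source, C(x,t) = M/(n_e·A·√(4πDt)) · exp(−(x−vt)²/(4Dt)), with n_e·A the pore (flow) area.
Plume center vt = 0.329 × 99.7 = 32.8013 m, so the well at 21.2 m is 11.6013 m upgradient of the peak.
√(4πDt) = 24.29 m, giving peak height M/(n_e·A·√(4πDt)) = 21.1/(0.29 × 99.0 × 24.29) = 0.03026 kg/m³.
(x−vt)²/(4Dt) = (-11.6013)²/(4 × 0.471 × 99.7) = 0.7165; exp(−0.7165) = 0.4885.
C = 0.03026 × 0.4885 = 0.0148 kg/m³.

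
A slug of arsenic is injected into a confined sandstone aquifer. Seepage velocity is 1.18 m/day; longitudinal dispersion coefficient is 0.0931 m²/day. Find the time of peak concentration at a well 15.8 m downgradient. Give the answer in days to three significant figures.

13.3 days

For the 1D instantaneous-source solution, setting ∂C/∂t = 0 at fixed x gives v²t² + 2Dt − x² = 0, so t = (√(D² + v²x²) − D)/v².
√(D² + v²x²) = √(0.0931² + 1.18² × 15.8²) = 18.64; v² = 1.3924.
t = (18.64 − 0.0931)/1.3924 = 13.3 days (vs. the pure-advection estimate x/v = 13.4 d).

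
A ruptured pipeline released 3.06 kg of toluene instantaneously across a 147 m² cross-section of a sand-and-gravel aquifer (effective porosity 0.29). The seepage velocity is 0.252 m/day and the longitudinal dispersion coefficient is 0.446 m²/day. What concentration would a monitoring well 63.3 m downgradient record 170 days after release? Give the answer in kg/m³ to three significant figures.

0.000585 kg/m³

For an instantaneous plane source, C(x,t) = M/(n_e·A·√(4πDt)) · exp(−(x−vt)²/(4Dt)), with n_e·A the pore (flow) area.
Plume center vt = 0.252 × 170 = 42.84 m, so the well at 63.3 m is 20.46 m downgradient of the peak.
√(4πDt) = 30.87 m, giving peak height M/(n_e·A·√(4πDt)) = 3.06/(0.29 × 147 × 30.87) = 0.002325 kg/m³.
(x−vt)²/(4Dt) = (20.46)²/(4 × 0.446 × 170) = 1.380; exp(−1.380) = 0.2516.
C = 0.002325 × 0.2516 = 0.000585 kg/m³.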